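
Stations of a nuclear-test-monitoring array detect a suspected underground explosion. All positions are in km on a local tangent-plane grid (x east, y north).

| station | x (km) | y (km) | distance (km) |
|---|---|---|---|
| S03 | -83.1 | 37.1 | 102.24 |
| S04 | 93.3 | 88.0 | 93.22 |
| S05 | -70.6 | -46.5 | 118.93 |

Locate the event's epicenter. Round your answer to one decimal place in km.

(19.0, 31.7)

Circle about each station: (x + 83.1)² + (y − 37.1)² = 102.24²; (x − 93.3)² + (y − 88.0)² = 93.22²; (x + 70.6)² + (y + 46.5)² = 118.93².
Subtracting the S03 equation from the S04 and S05 equations removes the quadratic terms:
352.8 x + 101.8 y = 9929.92
25.0 x − 167.2 y = -4826.74
Solving the 2×2 system: x ≈ 19.0, y ≈ 31.7 km.
Check against S03 (with the unrounded x, y): √((x + 83.1)²+(y − 37.1)²) = 102.24 ≈ 102.24 km. ✓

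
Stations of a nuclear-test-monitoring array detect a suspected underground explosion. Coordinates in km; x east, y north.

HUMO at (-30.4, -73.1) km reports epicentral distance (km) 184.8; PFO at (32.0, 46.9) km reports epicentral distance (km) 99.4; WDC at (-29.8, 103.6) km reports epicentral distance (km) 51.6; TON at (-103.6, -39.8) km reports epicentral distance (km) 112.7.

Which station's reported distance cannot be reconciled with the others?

HUMO

Solve using three stations at a time. Using PFO, WDC, TON (subtract circle equations pairwise → linear system) gives (x, y) ≈ (-65.5, 66.3).
Distances from that point to each station vs reported:
  HUMO: calculated 143.7 vs reported 184.8 → residual 41.1 km
  PFO: calculated 99.4 vs reported 99.4 → residual 0.0 km
  WDC: calculated 51.6 vs reported 51.6 → residual 0.0 km
  TON: calculated 112.7 vs reported 112.7 → residual 0.0 km
PFO, WDC, TON are mutually consistent (residuals ≈ 0); HUMO is off by 41.1 km.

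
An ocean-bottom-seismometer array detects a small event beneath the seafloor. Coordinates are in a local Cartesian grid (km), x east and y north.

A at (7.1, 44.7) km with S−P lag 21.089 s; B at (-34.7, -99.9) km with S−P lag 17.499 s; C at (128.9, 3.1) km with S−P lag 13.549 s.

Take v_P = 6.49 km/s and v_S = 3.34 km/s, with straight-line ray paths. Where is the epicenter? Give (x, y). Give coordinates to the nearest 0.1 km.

(83.8, -78.5)

Distance from S−P lag: d = Δt · v_P v_S / (v_P − v_S) = Δt · (6.49·3.34)/(6.49−3.34) ≈ 6.8815·Δt.
So d_A = 145.12, d_B = 120.42, d_C = 93.24 km.
Circle about each station: (x − 7.1)² + (y − 44.7)² = 145.12²; (x + 34.7)² + (y + 99.9)² = 120.42²; (x − 128.9)² + (y − 3.1)² = 93.24².
Subtracting pairs of circle equations eliminates x²+y² and gives linear equations (the radical axes):
-83.6 x − 289.2 y = 15694.44
243.6 x − 83.2 y = 26942.44
Solving the 2×2 system: x ≈ 83.8, y ≈ -78.5 km.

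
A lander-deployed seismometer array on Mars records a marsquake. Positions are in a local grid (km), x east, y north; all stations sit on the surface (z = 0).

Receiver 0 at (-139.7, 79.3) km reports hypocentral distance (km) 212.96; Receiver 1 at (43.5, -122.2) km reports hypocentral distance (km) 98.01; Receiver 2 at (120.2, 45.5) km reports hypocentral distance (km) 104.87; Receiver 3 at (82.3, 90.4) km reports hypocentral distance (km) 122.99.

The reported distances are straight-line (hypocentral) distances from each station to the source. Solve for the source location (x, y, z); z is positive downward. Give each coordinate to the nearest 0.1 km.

x ≈ 44.9 km, y ≈ -25.6 km, depth ≈ 16.5 km

Each station gives a sphere (x−x_i)² + (y−y_i)² + z² = d_i² (stations at z=0).
Subtracting the Receiver 0 sphere from Receiver 1 and Receiver 2: z² cancels, leaving linear equations in x and y:
366.4 x − 403.0 y = 26766.51
519.8 x − 67.6 y = 25067.95
Solving: x ≈ 44.897, y ≈ -25.599 km (keep extra digits for the depth step; rounded: 44.9, -25.6).
Then from the Receiver 0 sphere: z² = 212.96² − (x + 139.7)² − (y − 79.3)² with x = 44.897, y = -25.599, so z ≈ 16.496 ≈ 16.5 km.
Check against Receiver 3 (with the unrounded solution): distance 122.99 ≈ 122.99 km. ✓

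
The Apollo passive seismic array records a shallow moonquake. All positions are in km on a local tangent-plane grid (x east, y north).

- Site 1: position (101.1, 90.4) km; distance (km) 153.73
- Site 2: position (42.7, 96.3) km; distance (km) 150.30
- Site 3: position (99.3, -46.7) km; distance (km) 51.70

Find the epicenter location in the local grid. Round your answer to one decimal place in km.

Circle about each station: (x − 101.1)² + (y − 90.4)² = 153.73²; (x − 42.7)² + (y − 96.3)² = 150.30²; (x − 99.3)² + (y + 46.7)² = 51.70².
Subtracting pairs of circle equations eliminates x²+y² and gives linear equations (the radical axes):
-116.8 x + 11.8 y = -6253.57
-3.6 x − 274.2 y = 14608.03
Solving the 2×2 system: x ≈ 48.1, y ≈ -53.9 km.
Check against Site 1 (with the unrounded x, y): √((x − 101.1)²+(y − 90.4)²) = 153.73 ≈ 153.73 km. ✓

x ≈ 48.1 km, y ≈ -53.9 km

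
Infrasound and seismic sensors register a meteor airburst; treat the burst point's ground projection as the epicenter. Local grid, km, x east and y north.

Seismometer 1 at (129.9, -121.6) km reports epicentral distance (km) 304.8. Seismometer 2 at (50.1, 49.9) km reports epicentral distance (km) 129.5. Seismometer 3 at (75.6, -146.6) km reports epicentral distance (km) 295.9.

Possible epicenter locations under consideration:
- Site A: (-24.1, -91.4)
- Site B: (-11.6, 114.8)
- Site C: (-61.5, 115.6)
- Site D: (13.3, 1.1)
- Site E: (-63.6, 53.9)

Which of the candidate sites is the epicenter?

Site C

For each candidate, compare |candidate − station| to the reported distance:
Site A: residuals Seismometer 1 147.9, Seismometer 2 30.1, Seismometer 3 181.9 → max 181.9 km
Site B: residuals Seismometer 1 29.3, Seismometer 2 40.0, Seismometer 3 20.3 → max 40.0 km
Site C: residuals Seismometer 1 0.0, Seismometer 2 0.0, Seismometer 3 0.0 → max 0.0 km
Site D: residuals Seismometer 1 135.5, Seismometer 2 68.4, Seismometer 3 135.6 → max 135.6 km
Site E: residuals Seismometer 1 43.6, Seismometer 2 15.7, Seismometer 3 51.8 → max 51.8 km
Only Site C has all residuals ≈ 0.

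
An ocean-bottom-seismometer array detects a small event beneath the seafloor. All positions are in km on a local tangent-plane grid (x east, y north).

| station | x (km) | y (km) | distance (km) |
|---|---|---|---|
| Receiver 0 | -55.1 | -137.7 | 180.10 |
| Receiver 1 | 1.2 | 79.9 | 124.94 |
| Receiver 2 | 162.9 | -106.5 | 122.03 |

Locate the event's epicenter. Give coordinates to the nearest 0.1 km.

Circle about each station: (x + 55.1)² + (y + 137.7)² = 180.10²; (x − 1.2)² + (y − 79.9)² = 124.94²; (x − 162.9)² + (y + 106.5)² = 122.03².
Subtracting the Receiver 0 equation from the Receiver 1 and Receiver 2 equations removes the quadratic terms:
112.6 x + 435.2 y = 1214.16
436.0 x + 62.4 y = 33426.05
Solving the 2×2 system: x ≈ 79.2, y ≈ -17.7 km.
Check against Receiver 0 (with the unrounded x, y): √((x + 55.1)²+(y + 137.7)²) = 180.10 ≈ 180.10 km. ✓

(79.2, -17.7)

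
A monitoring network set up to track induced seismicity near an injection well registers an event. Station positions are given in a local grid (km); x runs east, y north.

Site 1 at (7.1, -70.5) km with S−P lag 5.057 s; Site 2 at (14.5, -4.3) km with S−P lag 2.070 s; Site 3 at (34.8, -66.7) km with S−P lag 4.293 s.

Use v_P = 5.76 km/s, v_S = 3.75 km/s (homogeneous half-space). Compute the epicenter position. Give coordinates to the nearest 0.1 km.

x ≈ 29.3 km, y ≈ -20.9 km

Distance from S−P lag: d = Δt · v_P v_S / (v_P − v_S) = Δt · (5.76·3.75)/(5.76−3.75) ≈ 10.7463·Δt.
So d_Site 1 = 54.34, d_Site 2 = 22.24, d_Site 3 = 46.13 km.
Circle about each station: (x − 7.1)² + (y + 70.5)² = 54.34²; (x − 14.5)² + (y + 4.3)² = 22.24²; (x − 34.8)² + (y + 66.7)² = 46.13².
Subtracting pairs of circle equations eliminates x²+y² and gives linear equations (the radical axes):
14.8 x + 132.4 y = -2333.70
55.4 x + 7.6 y = 1464.13
Solving the 2×2 system: x ≈ 29.3, y ≈ -20.9 km.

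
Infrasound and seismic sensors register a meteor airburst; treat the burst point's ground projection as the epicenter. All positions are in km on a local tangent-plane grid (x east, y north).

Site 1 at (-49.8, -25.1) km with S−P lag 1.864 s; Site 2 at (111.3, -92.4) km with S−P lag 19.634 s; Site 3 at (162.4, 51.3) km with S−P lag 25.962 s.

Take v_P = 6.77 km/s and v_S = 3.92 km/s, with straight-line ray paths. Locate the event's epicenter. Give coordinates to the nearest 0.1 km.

Distance from S−P lag: d = Δt · v_P v_S / (v_P − v_S) = Δt · (6.77·3.92)/(6.77−3.92) ≈ 9.3117·Δt.
So d_Site 1 = 17.36, d_Site 2 = 182.83, d_Site 3 = 241.75 km.
Circle about each station: (x + 49.8)² + (y + 25.1)² = 17.36²; (x − 111.3)² + (y + 92.4)² = 182.83²; (x − 162.4)² + (y − 51.3)² = 241.75².
Subtracting the Site 1 equation from the Site 2 and Site 3 equations removes the quadratic terms:
322.2 x − 134.6 y = -15310.04
424.4 x + 152.8 y = -32246.29
Solving the 2×2 system: x ≈ -62.8, y ≈ -36.6 km.
Check against Site 1 (with the unrounded x, y): √((x + 49.8)²+(y + 25.1)²) = 17.36 ≈ 17.36 km. ✓

x ≈ -62.8 km, y ≈ -36.6 km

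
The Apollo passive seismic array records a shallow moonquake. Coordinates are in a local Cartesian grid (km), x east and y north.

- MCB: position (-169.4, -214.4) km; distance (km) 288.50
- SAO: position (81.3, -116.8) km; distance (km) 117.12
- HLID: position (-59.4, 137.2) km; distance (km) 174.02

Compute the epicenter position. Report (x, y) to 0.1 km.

33.9 km east, -9.7 km north

Circle about each station: (x + 169.4)² + (y + 214.4)² = 288.50²; (x − 81.3)² + (y + 116.8)² = 117.12²; (x + 59.4)² + (y − 137.2)² = 174.02².
Subtracting the MCB equation from the SAO and HLID equations removes the quadratic terms:
501.4 x + 195.2 y = 15103.37
220.0 x + 703.2 y = 637.77
Solving the 2×2 system: x ≈ 33.9, y ≈ -9.7 km.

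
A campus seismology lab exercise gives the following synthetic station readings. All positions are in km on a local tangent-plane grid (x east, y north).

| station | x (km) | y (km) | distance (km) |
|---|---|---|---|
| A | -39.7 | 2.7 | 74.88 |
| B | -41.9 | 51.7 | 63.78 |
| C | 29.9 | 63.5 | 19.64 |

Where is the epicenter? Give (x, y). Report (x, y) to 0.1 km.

21.6 km east, 45.7 km north

Circle about each station: (x + 39.7)² + (y − 2.7)² = 74.88²; (x + 41.9)² + (y − 51.7)² = 63.78²; (x − 29.9)² + (y − 63.5)² = 19.64².
Subtracting pairs of circle equations eliminates x²+y² and gives linear equations (the radical axes):
-4.4 x + 98.0 y = 4384.25
139.2 x + 121.6 y = 8564.16
Solving the 2×2 system: x ≈ 21.6, y ≈ 45.7 km.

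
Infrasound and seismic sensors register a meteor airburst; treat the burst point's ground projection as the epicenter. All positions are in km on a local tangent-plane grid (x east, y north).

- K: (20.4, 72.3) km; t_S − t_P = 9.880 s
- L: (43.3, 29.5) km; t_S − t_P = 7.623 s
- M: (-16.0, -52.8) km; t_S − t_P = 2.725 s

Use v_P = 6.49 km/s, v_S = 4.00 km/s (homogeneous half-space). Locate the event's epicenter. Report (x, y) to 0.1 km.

-15.1 km east, -24.4 km north

Distance from S−P lag: d = Δt · v_P v_S / (v_P − v_S) = Δt · (6.49·4.00)/(6.49−4.00) ≈ 10.4257·Δt.
So d_K = 103.01, d_L = 79.48, d_M = 28.41 km.
Circle about each station: (x − 20.4)² + (y − 72.3)² = 103.01²; (x − 43.3)² + (y − 29.5)² = 79.48²; (x + 16.0)² + (y + 52.8)² = 28.41².
Subtracting the K equation from the L and M equations removes the quadratic terms:
45.8 x − 85.6 y = 1395.68
-72.8 x − 250.2 y = 7204.32
Solving the 2×2 system: x ≈ -15.1, y ≈ -24.4 km.
Check against K (with the unrounded x, y): √((x − 20.4)²+(y − 72.3)²) = 103.01 ≈ 103.01 km. ✓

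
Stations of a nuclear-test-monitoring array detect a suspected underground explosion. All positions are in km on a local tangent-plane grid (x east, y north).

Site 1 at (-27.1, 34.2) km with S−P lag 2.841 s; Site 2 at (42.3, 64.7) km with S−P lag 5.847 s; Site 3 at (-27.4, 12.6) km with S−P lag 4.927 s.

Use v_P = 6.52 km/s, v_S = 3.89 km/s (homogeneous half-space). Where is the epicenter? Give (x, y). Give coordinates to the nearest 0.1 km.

Distance from S−P lag: d = Δt · v_P v_S / (v_P − v_S) = Δt · (6.52·3.89)/(6.52−3.89) ≈ 9.6437·Δt.
So d_Site 1 = 27.40, d_Site 2 = 56.39, d_Site 3 = 47.51 km.
Circle about each station: (x + 27.1)² + (y − 34.2)² = 27.40²; (x − 42.3)² + (y − 64.7)² = 56.39²; (x + 27.4)² + (y − 12.6)² = 47.51².
Subtracting the Site 1 equation from the Site 2 and Site 3 equations removes the quadratic terms:
138.8 x + 61.0 y = 1642.26
-0.6 x − 43.2 y = -2500.97
Solving the 2×2 system: x ≈ -13.7, y ≈ 58.1 km.

x ≈ -13.7 km, y ≈ 58.1 km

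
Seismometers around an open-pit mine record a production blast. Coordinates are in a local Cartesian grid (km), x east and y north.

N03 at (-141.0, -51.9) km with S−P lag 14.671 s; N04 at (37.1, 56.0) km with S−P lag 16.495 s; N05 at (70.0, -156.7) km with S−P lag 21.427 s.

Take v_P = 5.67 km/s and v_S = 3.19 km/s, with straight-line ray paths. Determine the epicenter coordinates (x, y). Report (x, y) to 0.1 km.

Distance from S−P lag: d = Δt · v_P v_S / (v_P − v_S) = Δt · (5.67·3.19)/(5.67−3.19) ≈ 7.2933·Δt.
So d_N03 = 107.00, d_N04 = 120.30, d_N05 = 156.27 km.
Circle about each station: (x + 141.0)² + (y + 51.9)² = 107.00²; (x − 37.1)² + (y − 56.0)² = 120.30²; (x − 70.0)² + (y + 156.7)² = 156.27².
Subtracting the N03 equation from the N04 and N05 equations removes the quadratic terms:
356.2 x + 215.8 y = -21085.29
422.0 x − 209.6 y = -6091.03
Solving the 2×2 system: x ≈ -34.6, y ≈ -40.6 km.
Check against N03 (with the unrounded x, y): √((x + 141.0)²+(y + 51.9)²) = 107.00 ≈ 107.00 km. ✓

x ≈ -34.6 km, y ≈ -40.6 km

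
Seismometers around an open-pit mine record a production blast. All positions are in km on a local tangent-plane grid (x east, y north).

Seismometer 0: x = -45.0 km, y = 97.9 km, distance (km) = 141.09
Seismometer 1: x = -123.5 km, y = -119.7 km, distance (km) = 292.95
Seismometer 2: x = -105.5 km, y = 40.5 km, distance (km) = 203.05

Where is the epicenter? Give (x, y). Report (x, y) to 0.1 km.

Circle about each station: (x + 45.0)² + (y − 97.9)² = 141.09²; (x + 123.5)² + (y + 119.7)² = 292.95²; (x + 105.5)² + (y − 40.5)² = 203.05².
Subtracting the Seismometer 0 equation from the Seismometer 1 and Seismometer 2 equations removes the quadratic terms:
-157.0 x − 435.2 y = -47942.38
-121.0 x − 114.8 y = -20161.82
Solving the 2×2 system: x ≈ 94.4, y ≈ 76.1 km.
Check against Seismometer 0 (with the unrounded x, y): √((x + 45.0)²+(y − 97.9)²) = 141.12 ≈ 141.09 km. ✓

94.4 km east, 76.1 km north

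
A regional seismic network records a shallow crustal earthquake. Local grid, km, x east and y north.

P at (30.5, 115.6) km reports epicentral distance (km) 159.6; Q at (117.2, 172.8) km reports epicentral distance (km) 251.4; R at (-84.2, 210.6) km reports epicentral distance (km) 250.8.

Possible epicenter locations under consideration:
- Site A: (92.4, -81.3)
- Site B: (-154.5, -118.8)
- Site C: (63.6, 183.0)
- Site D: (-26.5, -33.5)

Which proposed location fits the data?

Site D

For each candidate, compare |candidate − station| to the reported distance:
Site A: residuals P 46.8, Q 3.9, R 90.4 → max 90.4 km
Site B: residuals P 139.0, Q 147.2, R 86.0 → max 147.2 km
Site C: residuals P 84.5, Q 196.8, R 100.4 → max 196.8 km
Site D: residuals P 0.0, Q 0.0, R 0.0 → max 0.0 km
Only Site D has all residuals ≈ 0.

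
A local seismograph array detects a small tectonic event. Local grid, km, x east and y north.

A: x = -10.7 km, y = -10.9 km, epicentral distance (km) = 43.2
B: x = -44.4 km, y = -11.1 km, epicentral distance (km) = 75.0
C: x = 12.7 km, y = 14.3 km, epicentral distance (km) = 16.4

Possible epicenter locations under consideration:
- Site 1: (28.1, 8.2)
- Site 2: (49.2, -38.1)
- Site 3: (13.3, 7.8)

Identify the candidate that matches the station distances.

Site 1

For each candidate, compare |candidate − station| to the reported distance:
Site 1: residuals A 0.0, B 0.0, C 0.2 → max 0.2 km
Site 2: residuals A 22.6, B 22.4, C 47.5 → max 47.5 km
Site 3: residuals A 12.8, B 14.3, C 9.9 → max 14.3 km
Only Site 1 has all residuals ≈ 0.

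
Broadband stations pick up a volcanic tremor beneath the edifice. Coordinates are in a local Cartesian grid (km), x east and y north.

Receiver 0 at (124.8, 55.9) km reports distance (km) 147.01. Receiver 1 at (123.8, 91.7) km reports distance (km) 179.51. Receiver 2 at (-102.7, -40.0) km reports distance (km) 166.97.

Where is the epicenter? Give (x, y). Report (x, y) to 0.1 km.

Circle about each station: (x − 124.8)² + (y − 55.9)² = 147.01²; (x − 123.8)² + (y − 91.7)² = 179.51²; (x + 102.7)² + (y + 40.0)² = 166.97².
Subtracting pairs of circle equations eliminates x²+y² and gives linear equations (the radical axes):
-2.0 x + 71.6 y = -5576.42
-455.0 x − 191.8 y = -12819.60
Solving the 2×2 system: x ≈ 60.3, y ≈ -76.2 km.

60.3 km east, -76.2 km north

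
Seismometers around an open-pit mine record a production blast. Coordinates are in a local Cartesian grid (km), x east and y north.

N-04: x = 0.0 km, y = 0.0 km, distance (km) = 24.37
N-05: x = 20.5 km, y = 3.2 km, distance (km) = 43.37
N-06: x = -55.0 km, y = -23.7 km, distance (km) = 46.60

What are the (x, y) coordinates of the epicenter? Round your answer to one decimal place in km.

Circle about each station: x² + y² = 24.37²; (x − 20.5)² + (y − 3.2)² = 43.37²; (x + 55.0)² + (y + 23.7)² = 46.60².
Subtracting pairs of circle equations eliminates x²+y² and gives linear equations (the radical axes):
41.0 x + 6.4 y = -856.57
-110.0 x − 47.4 y = 2009.03
Solving the 2×2 system: x ≈ -22.4, y ≈ 9.6 km.

x ≈ -22.4 km, y ≈ 9.6 km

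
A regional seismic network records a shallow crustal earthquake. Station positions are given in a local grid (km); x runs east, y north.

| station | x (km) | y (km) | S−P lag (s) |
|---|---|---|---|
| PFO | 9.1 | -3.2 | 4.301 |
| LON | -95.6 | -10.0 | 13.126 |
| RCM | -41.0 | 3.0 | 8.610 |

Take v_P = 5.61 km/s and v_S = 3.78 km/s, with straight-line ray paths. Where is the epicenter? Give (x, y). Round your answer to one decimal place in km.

Distance from S−P lag: d = Δt · v_P v_S / (v_P − v_S) = Δt · (5.61·3.78)/(5.61−3.78) ≈ 11.5879·Δt.
So d_PFO = 49.84, d_LON = 152.10, d_RCM = 99.77 km.
Circle about each station: (x − 9.1)² + (y + 3.2)² = 49.84²; (x + 95.6)² + (y + 10.0)² = 152.10²; (x + 41.0)² + (y − 3.0)² = 99.77².
Subtracting the PFO equation from the LON and RCM equations removes the quadratic terms:
-209.4 x − 13.6 y = -11504.07
-100.2 x + 12.4 y = -5873.08
Solving the 2×2 system: x ≈ 56.2, y ≈ -19.5 km.

56.2 km east, -19.5 km north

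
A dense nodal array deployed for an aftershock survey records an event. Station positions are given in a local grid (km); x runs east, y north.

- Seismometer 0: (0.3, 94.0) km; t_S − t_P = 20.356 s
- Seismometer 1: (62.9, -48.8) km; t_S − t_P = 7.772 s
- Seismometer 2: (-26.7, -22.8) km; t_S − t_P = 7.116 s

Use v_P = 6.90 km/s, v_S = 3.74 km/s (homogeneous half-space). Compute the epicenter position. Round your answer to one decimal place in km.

(3.9, -72.2)

Distance from S−P lag: d = Δt · v_P v_S / (v_P − v_S) = Δt · (6.90·3.74)/(6.90−3.74) ≈ 8.1665·Δt.
So d_Seismometer 0 = 166.24, d_Seismometer 1 = 63.47, d_Seismometer 2 = 58.11 km.
Circle about each station: (x − 0.3)² + (y − 94.0)² = 166.24²; (x − 62.9)² + (y + 48.8)² = 63.47²; (x + 26.7)² + (y + 22.8)² = 58.11².
Subtracting pairs of circle equations eliminates x²+y² and gives linear equations (the radical axes):
125.2 x − 285.6 y = 21109.06
-54.0 x − 233.6 y = 16655.61
Solving the 2×2 system: x ≈ 3.9, y ≈ -72.2 km.
Check against Seismometer 0 (with the unrounded x, y): √((x − 0.3)²+(y − 94.0)²) = 166.24 ≈ 166.24 km. ✓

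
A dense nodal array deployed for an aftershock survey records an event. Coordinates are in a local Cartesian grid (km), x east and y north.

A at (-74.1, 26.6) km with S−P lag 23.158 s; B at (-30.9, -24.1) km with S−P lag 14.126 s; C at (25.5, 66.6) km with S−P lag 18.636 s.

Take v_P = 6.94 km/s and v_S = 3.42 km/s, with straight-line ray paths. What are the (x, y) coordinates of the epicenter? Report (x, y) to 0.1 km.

x ≈ 59.4 km, y ≈ -54.4 km

Distance from S−P lag: d = Δt · v_P v_S / (v_P − v_S) = Δt · (6.94·3.42)/(6.94−3.42) ≈ 6.7428·Δt.
So d_A = 156.15, d_B = 95.25, d_C = 125.66 km.
Circle about each station: (x + 74.1)² + (y − 26.6)² = 156.15²; (x + 30.9)² + (y + 24.1)² = 95.25²; (x − 25.5)² + (y − 66.6)² = 125.66².
Subtracting the A equation from the B and C equations removes the quadratic terms:
86.4 x − 101.4 y = 10647.51
199.2 x + 80.0 y = 7479.83
Solving the 2×2 system: x ≈ 59.4, y ≈ -54.4 km.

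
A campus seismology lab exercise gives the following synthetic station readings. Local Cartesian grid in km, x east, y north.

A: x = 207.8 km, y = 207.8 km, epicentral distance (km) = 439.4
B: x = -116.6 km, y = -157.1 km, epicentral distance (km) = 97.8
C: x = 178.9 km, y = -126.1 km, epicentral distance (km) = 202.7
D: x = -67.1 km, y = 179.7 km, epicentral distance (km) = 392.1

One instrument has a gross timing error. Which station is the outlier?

Solve using three stations at a time. Using A, B, C (subtract circle equations pairwise → linear system) gives (x, y) ≈ (-19.4, -168.3).
Distances from that point to each station vs reported:
  A: calculated 439.4 vs reported 439.4 → residual 0.0 km
  B: calculated 97.9 vs reported 97.8 → residual 0.1 km
  C: calculated 202.7 vs reported 202.7 → residual 0.0 km
  D: calculated 351.3 vs reported 392.1 → residual 40.8 km
A, B, C are mutually consistent (residuals ≈ 0); D is off by 40.8 km.

D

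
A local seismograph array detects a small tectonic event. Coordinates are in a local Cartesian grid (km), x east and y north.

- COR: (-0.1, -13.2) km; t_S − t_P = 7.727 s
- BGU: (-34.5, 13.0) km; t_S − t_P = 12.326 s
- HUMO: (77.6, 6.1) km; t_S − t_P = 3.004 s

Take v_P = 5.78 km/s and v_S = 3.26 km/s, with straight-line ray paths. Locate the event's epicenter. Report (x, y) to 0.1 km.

x ≈ 56.5 km, y ≈ -1.6 km

Distance from S−P lag: d = Δt · v_P v_S / (v_P − v_S) = Δt · (5.78·3.26)/(5.78−3.26) ≈ 7.4773·Δt.
So d_COR = 57.78, d_BGU = 92.17, d_HUMO = 22.46 km.
Circle about each station: (x + 0.1)² + (y + 13.2)² = 57.78²; (x + 34.5)² + (y − 13.0)² = 92.17²; (x − 77.6)² + (y − 6.1)² = 22.46².
Subtracting the COR equation from the BGU and HUMO equations removes the quadratic terms:
-68.8 x + 52.4 y = -3971.78
155.4 x + 38.6 y = 8718.80
Solving the 2×2 system: x ≈ 56.5, y ≈ -1.6 km.
Check against COR (with the unrounded x, y): √((x + 0.1)²+(y + 13.2)²) = 57.78 ≈ 57.78 km. ✓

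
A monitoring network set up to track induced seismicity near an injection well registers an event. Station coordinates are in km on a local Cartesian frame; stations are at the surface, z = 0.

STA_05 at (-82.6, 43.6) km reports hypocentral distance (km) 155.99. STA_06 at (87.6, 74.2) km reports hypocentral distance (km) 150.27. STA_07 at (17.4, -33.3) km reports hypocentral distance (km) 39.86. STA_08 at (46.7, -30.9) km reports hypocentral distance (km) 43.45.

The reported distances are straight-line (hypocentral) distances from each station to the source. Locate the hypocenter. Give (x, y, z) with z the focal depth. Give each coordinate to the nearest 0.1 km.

Each station gives a sphere (x−x_i)² + (y−y_i)² + z² = d_i² (stations at z=0).
Subtracting the STA_05 sphere from STA_06 and STA_07: z² cancels, leaving linear equations in x and y:
340.4 x + 61.2 y = 6207.49
200.0 x − 153.8 y = 15431.99
Solving: x ≈ 29.402, y ≈ -62.105 km (keep extra digits for the depth step; rounded: 29.4, -62.1).
Then from the STA_05 sphere: z² = 155.99² − (x + 82.6)² − (y − 43.6)² with x = 29.402, y = -62.105, so z ≈ 24.797 ≈ 24.8 km.

(29.4, -62.1, 24.8)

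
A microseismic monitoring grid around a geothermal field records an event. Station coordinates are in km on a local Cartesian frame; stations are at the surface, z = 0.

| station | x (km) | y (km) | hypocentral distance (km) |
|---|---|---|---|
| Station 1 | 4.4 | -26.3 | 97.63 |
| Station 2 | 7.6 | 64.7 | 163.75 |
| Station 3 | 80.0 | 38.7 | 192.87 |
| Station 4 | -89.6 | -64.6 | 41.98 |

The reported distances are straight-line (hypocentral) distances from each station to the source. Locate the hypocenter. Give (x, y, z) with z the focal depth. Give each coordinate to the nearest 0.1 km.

Each station gives a sphere (x−x_i)² + (y−y_i)² + z² = d_i² (stations at z=0).
Subtracting the Station 1 sphere from Station 2 and Station 3: z² cancels, leaving linear equations in x and y:
6.4 x + 182.0 y = -13749.65
151.2 x + 130.0 y = -20480.58
Solving: x ≈ -72.697, y ≈ -72.991 km (keep extra digits for the depth step; rounded: -72.7, -73.0).
Then from the Station 1 sphere: z² = 97.63² − (x − 4.4)² − (y + 26.3)² with x = -72.697, y = -72.991, so z ≈ 37.518 ≈ 37.5 km.

(-72.7, -73.0, 37.5)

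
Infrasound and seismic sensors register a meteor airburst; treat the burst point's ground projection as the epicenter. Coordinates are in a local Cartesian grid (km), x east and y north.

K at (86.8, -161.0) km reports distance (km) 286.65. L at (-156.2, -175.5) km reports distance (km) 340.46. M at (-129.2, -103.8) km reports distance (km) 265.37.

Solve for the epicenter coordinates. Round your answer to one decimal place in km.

x ≈ 17.7 km, y ≈ 117.2 km

Circle about each station: (x − 86.8)² + (y + 161.0)² = 286.65²; (x + 156.2)² + (y + 175.5)² = 340.46²; (x + 129.2)² + (y + 103.8)² = 265.37².
Subtracting the K equation from the L and M equations removes the quadratic terms:
-486.0 x − 29.0 y = -12001.34
-432.0 x + 114.4 y = 5758.83
Solving the 2×2 system: x ≈ 17.7, y ≈ 117.2 km.
Check against K (with the unrounded x, y): √((x − 86.8)²+(y + 161.0)²) = 286.64 ≈ 286.65 km. ✓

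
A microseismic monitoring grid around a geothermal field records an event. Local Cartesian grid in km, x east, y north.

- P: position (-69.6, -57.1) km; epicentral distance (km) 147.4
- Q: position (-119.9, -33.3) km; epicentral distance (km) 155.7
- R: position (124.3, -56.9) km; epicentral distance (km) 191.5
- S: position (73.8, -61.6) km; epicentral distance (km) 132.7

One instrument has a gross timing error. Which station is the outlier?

S

Solve using three stations at a time. Using P, Q, R (subtract circle equations pairwise → linear system) gives (x, y) ≈ (-11.3, 78.3).
Distances from that point to each station vs reported:
  P: calculated 147.4 vs reported 147.4 → residual 0.0 km
  Q: calculated 155.7 vs reported 155.7 → residual 0.0 km
  R: calculated 191.5 vs reported 191.5 → residual 0.0 km
  S: calculated 163.7 vs reported 132.7 → residual 31.0 km
P, Q, R are mutually consistent (residuals ≈ 0); S is off by 31.0 km.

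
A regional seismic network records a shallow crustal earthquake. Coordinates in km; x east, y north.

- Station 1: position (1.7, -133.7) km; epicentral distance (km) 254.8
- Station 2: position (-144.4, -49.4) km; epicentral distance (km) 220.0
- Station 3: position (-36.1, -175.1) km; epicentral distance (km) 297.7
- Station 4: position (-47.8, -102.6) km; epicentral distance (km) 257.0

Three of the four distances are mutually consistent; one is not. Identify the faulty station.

Station 4

Solve using three stations at a time. Using Station 1, Station 2, Station 3 (subtract circle equations pairwise → linear system) gives (x, y) ≈ (-5.3, 121.0).
Distances from that point to each station vs reported:
  Station 1: calculated 254.8 vs reported 254.8 → residual 0.0 km
  Station 2: calculated 220.0 vs reported 220.0 → residual 0.0 km
  Station 3: calculated 297.7 vs reported 297.7 → residual 0.0 km
  Station 4: calculated 227.6 vs reported 257.0 → residual 29.4 km
Station 1, Station 2, Station 3 are mutually consistent (residuals ≈ 0); Station 4 is off by 29.4 km.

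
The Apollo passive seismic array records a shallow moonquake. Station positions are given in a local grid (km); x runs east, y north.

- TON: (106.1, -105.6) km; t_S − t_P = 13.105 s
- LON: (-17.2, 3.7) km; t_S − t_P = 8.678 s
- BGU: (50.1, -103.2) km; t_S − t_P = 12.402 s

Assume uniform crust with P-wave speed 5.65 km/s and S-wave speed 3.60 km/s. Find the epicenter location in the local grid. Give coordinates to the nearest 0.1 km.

Distance from S−P lag: d = Δt · v_P v_S / (v_P − v_S) = Δt · (5.65·3.60)/(5.65−3.60) ≈ 9.9220·Δt.
So d_TON = 130.03, d_LON = 86.10, d_BGU = 123.05 km.
Circle about each station: (x − 106.1)² + (y + 105.6)² = 130.03²; (x + 17.2)² + (y − 3.7)² = 86.10²; (x − 50.1)² + (y + 103.2)² = 123.05².
Subtracting the TON equation from the LON and BGU equations removes the quadratic terms:
-246.6 x + 218.6 y = -12604.45
-112.0 x + 4.8 y = -7481.82
Solving the 2×2 system: x ≈ 67.6, y ≈ 18.6 km.
Check against TON (with the unrounded x, y): √((x − 106.1)²+(y + 105.6)²) = 130.03 ≈ 130.03 km. ✓

(67.6, 18.6)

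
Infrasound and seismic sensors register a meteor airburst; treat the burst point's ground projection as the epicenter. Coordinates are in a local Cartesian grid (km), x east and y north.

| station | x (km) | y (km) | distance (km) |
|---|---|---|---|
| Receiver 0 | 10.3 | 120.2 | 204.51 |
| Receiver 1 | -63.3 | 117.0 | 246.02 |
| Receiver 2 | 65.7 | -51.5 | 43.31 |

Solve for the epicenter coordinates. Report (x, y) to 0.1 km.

Circle about each station: (x − 10.3)² + (y − 120.2)² = 204.51²; (x + 63.3)² + (y − 117.0)² = 246.02²; (x − 65.7)² + (y + 51.5)² = 43.31².
Subtracting the Receiver 0 equation from the Receiver 1 and Receiver 2 equations removes the quadratic terms:
-147.2 x − 6.4 y = -15559.74
110.8 x − 343.4 y = 32363.19
Solving the 2×2 system: x ≈ 108.3, y ≈ -59.3 km.
Check against Receiver 0 (with the unrounded x, y): √((x − 10.3)²+(y − 120.2)²) = 204.51 ≈ 204.51 km. ✓

108.3 km east, -59.3 km north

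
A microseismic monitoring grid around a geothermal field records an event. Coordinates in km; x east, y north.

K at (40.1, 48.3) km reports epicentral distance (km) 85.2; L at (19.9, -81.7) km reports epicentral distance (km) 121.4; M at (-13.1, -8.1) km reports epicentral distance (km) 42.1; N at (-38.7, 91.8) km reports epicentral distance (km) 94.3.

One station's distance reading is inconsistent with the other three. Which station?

Solve using three stations at a time. Using K, L, M (subtract circle equations pairwise → linear system) gives (x, y) ≈ (-41.3, 23.1).
Distances from that point to each station vs reported:
  K: calculated 85.2 vs reported 85.2 → residual 0.0 km
  L: calculated 121.4 vs reported 121.4 → residual 0.0 km
  M: calculated 42.1 vs reported 42.1 → residual 0.0 km
  N: calculated 68.7 vs reported 94.3 → residual 25.6 km
K, L, M are mutually consistent (residuals ≈ 0); N is off by 25.6 km.

N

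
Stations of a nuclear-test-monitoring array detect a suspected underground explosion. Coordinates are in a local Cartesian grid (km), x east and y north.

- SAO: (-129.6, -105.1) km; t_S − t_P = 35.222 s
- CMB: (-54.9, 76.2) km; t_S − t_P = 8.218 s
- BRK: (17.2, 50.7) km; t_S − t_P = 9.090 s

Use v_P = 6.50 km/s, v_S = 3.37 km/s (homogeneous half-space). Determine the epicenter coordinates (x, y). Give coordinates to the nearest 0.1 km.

x ≈ -7.8 km, y ≈ 109.2 km

Distance from S−P lag: d = Δt · v_P v_S / (v_P − v_S) = Δt · (6.50·3.37)/(6.50−3.37) ≈ 6.9984·Δt.
So d_SAO = 246.50, d_CMB = 57.51, d_BRK = 63.62 km.
Circle about each station: (x + 129.6)² + (y + 105.1)² = 246.50²; (x + 54.9)² + (y − 76.2)² = 57.51²; (x − 17.2)² + (y − 50.7)² = 63.62².
Subtracting the SAO equation from the CMB and BRK equations removes the quadratic terms:
149.4 x + 362.6 y = 38433.13
293.6 x + 311.6 y = 31738.91
Solving the 2×2 system: x ≈ -7.8, y ≈ 109.2 km.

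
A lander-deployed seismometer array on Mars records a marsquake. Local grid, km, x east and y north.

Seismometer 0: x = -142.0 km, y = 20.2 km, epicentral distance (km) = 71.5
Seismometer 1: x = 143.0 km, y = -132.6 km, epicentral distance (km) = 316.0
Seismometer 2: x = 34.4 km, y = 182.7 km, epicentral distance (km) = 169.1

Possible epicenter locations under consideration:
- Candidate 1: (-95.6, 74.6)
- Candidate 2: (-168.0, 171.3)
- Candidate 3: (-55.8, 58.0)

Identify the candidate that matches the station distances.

Candidate 1

For each candidate, compare |candidate − station| to the reported distance:
Candidate 1: residuals Seismometer 0 0.0, Seismometer 1 0.0, Seismometer 2 0.0 → max 0.0 km
Candidate 2: residuals Seismometer 0 81.8, Seismometer 1 118.8, Seismometer 2 33.6 → max 118.8 km
Candidate 3: residuals Seismometer 0 22.6, Seismometer 1 40.6, Seismometer 2 15.2 → max 40.6 km
Only Candidate 1 has all residuals ≈ 0.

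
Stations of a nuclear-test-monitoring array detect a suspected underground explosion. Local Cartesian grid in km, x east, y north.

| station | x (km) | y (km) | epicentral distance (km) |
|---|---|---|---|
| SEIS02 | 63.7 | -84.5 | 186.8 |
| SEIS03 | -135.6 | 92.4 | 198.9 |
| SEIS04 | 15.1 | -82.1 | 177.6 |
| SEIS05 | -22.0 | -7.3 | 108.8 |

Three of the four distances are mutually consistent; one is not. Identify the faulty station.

Solve using three stations at a time. Using SEIS02, SEIS04, SEIS05 (subtract circle equations pairwise → linear system) gives (x, y) ≈ (13.7, 95.5).
Distances from that point to each station vs reported:
  SEIS02: calculated 186.8 vs reported 186.8 → residual 0.0 km
  SEIS03: calculated 149.4 vs reported 198.9 → residual 49.5 km
  SEIS04: calculated 177.6 vs reported 177.6 → residual 0.0 km
  SEIS05: calculated 108.9 vs reported 108.8 → residual 0.1 km
SEIS02, SEIS04, SEIS05 are mutually consistent (residuals ≈ 0); SEIS03 is off by 49.5 km.

SEIS03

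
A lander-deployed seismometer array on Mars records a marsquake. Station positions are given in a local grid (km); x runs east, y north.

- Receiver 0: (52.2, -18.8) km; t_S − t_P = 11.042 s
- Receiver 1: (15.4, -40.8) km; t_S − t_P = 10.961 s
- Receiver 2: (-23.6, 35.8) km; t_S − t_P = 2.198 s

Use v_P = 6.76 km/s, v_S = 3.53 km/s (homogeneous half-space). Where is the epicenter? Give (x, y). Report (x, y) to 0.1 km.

-7.4 km east, 36.9 km north

Distance from S−P lag: d = Δt · v_P v_S / (v_P − v_S) = Δt · (6.76·3.53)/(6.76−3.53) ≈ 7.3879·Δt.
So d_Receiver 0 = 81.58, d_Receiver 1 = 80.98, d_Receiver 2 = 16.24 km.
Circle about each station: (x − 52.2)² + (y + 18.8)² = 81.58²; (x − 15.4)² + (y + 40.8)² = 80.98²; (x + 23.6)² + (y − 35.8)² = 16.24².
Subtracting pairs of circle equations eliminates x²+y² and gives linear equations (the radical axes):
-73.6 x − 44.0 y = -1078.94
-151.6 x + 109.2 y = 5151.88
Solving the 2×2 system: x ≈ -7.4, y ≈ 36.9 km.
Check against Receiver 0 (with the unrounded x, y): √((x − 52.2)²+(y + 18.8)²) = 81.58 ≈ 81.58 km. ✓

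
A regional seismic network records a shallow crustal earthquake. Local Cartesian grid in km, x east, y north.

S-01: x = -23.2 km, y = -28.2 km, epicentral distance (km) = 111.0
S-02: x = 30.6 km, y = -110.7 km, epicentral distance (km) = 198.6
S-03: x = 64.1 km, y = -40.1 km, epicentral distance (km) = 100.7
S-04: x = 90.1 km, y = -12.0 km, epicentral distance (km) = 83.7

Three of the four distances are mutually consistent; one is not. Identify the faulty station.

S-02

Solve using three stations at a time. Using S-01, S-03, S-04 (subtract circle equations pairwise → linear system) gives (x, y) ≈ (45.6, 58.9).
Distances from that point to each station vs reported:
  S-01: calculated 111.0 vs reported 111.0 → residual 0.0 km
  S-02: calculated 170.2 vs reported 198.6 → residual 28.4 km
  S-03: calculated 100.7 vs reported 100.7 → residual 0.0 km
  S-04: calculated 83.7 vs reported 83.7 → residual 0.0 km
S-01, S-03, S-04 are mutually consistent (residuals ≈ 0); S-02 is off by 28.4 km.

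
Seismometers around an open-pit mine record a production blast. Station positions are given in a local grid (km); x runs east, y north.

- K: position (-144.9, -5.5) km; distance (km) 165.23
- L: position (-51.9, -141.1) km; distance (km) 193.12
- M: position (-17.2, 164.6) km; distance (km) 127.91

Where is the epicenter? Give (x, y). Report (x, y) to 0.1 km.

x ≈ 13.8 km, y ≈ 40.5 km

Circle about each station: (x + 144.9)² + (y + 5.5)² = 165.23²; (x + 51.9)² + (y + 141.1)² = 193.12²; (x + 17.2)² + (y − 164.6)² = 127.91².
Subtracting pairs of circle equations eliminates x²+y² and gives linear equations (the radical axes):
186.0 x − 271.2 y = -8417.82
255.4 x + 340.2 y = 17302.72
Solving the 2×2 system: x ≈ 13.8, y ≈ 40.5 km.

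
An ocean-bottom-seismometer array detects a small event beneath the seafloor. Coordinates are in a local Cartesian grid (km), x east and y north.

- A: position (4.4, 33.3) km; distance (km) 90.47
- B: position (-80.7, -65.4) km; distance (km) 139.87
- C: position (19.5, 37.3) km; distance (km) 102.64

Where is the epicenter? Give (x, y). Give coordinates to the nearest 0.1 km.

Circle about each station: (x − 4.4)² + (y − 33.3)² = 90.47²; (x + 80.7)² + (y + 65.4)² = 139.87²; (x − 19.5)² + (y − 37.3)² = 102.64².
Subtracting pairs of circle equations eliminates x²+y² and gives linear equations (the radical axes):
-170.2 x − 197.4 y = -1717.40
30.2 x + 8.0 y = -1706.86
Solving the 2×2 system: x ≈ -76.2, y ≈ 74.4 km.

(-76.2, 74.4)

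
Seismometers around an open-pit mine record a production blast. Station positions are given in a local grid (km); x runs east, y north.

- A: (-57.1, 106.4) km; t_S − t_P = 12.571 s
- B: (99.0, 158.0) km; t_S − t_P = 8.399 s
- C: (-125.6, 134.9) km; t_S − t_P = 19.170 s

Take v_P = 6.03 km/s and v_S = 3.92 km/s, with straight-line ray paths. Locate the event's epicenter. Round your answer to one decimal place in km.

Distance from S−P lag: d = Δt · v_P v_S / (v_P − v_S) = Δt · (6.03·3.92)/(6.03−3.92) ≈ 11.2027·Δt.
So d_A = 140.83, d_B = 94.09, d_C = 214.75 km.
Circle about each station: (x + 57.1)² + (y − 106.4)² = 140.83²; (x − 99.0)² + (y − 158.0)² = 94.09²; (x + 125.6)² + (y − 134.9)² = 214.75².
Subtracting the A equation from the B and C equations removes the quadratic terms:
312.2 x + 103.2 y = 31163.79
-137.0 x + 57.0 y = -6892.47
Solving the 2×2 system: x ≈ 77.9, y ≈ 66.3 km.
Check against A (with the unrounded x, y): √((x + 57.1)²+(y − 106.4)²) = 140.83 ≈ 140.83 km. ✓

77.9 km east, 66.3 km north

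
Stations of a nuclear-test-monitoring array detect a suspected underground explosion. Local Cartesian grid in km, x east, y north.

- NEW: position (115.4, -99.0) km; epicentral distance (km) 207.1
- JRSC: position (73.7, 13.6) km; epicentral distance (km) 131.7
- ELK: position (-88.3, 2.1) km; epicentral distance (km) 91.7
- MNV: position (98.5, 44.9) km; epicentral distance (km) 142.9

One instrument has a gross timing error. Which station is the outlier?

Solve using three stations at a time. Using JRSC, ELK, MNV (subtract circle equations pairwise → linear system) gives (x, y) ≈ (-40.0, 80.0).
Distances from that point to each station vs reported:
  NEW: calculated 237.1 vs reported 207.1 → residual 30.0 km
  JRSC: calculated 131.7 vs reported 131.7 → residual 0.0 km
  ELK: calculated 91.7 vs reported 91.7 → residual 0.0 km
  MNV: calculated 142.9 vs reported 142.9 → residual 0.0 km
JRSC, ELK, MNV are mutually consistent (residuals ≈ 0); NEW is off by 30.0 km.

NEW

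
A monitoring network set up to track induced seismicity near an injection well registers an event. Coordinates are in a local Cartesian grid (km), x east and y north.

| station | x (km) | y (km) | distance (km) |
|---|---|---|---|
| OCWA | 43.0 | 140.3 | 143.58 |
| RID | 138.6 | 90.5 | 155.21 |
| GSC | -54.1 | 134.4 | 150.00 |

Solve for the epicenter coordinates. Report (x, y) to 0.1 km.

Circle about each station: (x − 43.0)² + (y − 140.3)² = 143.58²; (x − 138.6)² + (y − 90.5)² = 155.21²; (x + 54.1)² + (y − 134.4)² = 150.00².
Subtracting the OCWA equation from the RID and GSC equations removes the quadratic terms:
191.2 x − 99.6 y = 2392.19
-194.2 x − 11.8 y = -2427.70
Solving the 2×2 system: x ≈ 12.5, y ≈ -0.0 km.

12.5 km east, -0.0 km north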